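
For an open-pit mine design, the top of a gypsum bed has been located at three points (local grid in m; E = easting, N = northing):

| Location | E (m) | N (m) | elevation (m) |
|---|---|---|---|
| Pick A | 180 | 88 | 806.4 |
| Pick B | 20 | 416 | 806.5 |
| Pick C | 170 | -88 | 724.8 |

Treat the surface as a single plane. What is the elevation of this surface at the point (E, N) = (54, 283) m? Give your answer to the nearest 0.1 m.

780.2 m

Let the plane be z = a·E + b·N + c.
Pick B−Pick A: −160a + 328b = 0.1;  Pick C−Pick A: −10a − 176b = −81.6.
Solving gives a = 0.85074, b = 0.41530.
Then c = 806.4 − a·180 − b·88 = 616.72.
At (54, 283): z = 45.9 + 117.5 + 616.72 = 780.2 m.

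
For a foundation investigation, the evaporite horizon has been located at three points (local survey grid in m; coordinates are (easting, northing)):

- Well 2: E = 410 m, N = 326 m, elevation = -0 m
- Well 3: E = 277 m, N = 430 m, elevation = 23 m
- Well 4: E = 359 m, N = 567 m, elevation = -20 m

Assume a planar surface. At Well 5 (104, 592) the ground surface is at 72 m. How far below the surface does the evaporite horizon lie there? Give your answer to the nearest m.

23 m

Let the plane be z = a·E + b·N + c.
Well 3−Well 2: −133a + 104b = 23;  Well 4−Well 2: −51a + 241b = −20.
Solving gives a = −0.28498, b = −0.14330.
Then c = 0 − a·410 − b·326 = 163.56.
At (104, 592): z_contact = −29.6 − 84.8 + 163.56 = 49.1 m.
Depth below ground = 72 − 49.1 = 23 m.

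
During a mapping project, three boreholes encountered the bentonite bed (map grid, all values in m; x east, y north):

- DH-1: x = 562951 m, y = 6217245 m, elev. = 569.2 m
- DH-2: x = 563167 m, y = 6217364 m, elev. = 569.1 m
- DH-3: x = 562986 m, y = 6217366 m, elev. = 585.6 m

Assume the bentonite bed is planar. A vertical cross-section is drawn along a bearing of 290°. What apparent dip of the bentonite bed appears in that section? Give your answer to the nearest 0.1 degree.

7.9°

Two edge vectors: DH-1→DH-2 = (216, 119, -0.1), DH-1→DH-3 = (35, 121, 16.4).
Normal n = (DH-1→DH-2) × (DH-1→DH-3) = (1963.7, -3545.9, 21971).
So ∂z/∂x = −n_x/n_z = −0.08938 and ∂z/∂y = −n_y/n_z = 0.16139.
Unit vector along 290° is (sin 290°, cos 290°) = (-0.9397, 0.3420).
Slope in that direction = a·(-0.9397) + b·(0.3420) = 0.13919.
Apparent dip = arctan|0.13919| = 7.9° (true dip is 10.5°, so apparent ≤ true as expected).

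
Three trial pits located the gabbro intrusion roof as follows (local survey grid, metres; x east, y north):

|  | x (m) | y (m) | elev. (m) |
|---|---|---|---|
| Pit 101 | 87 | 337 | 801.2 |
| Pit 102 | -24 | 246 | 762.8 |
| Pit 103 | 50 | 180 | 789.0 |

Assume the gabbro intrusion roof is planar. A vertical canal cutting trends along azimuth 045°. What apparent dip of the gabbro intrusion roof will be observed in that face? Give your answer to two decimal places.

Let the plane be z = a·x + b·y + c.
Pit 102−Pit 101: −111a − 91b = −38.4;  Pit 103−Pit 101: −37a − 157b = −12.2.
Solving gives a = 0.34983, b = −0.00474.
Unit vector along 045° is (sin 45°, cos 45°) = (0.7071, 0.7071).
Slope in that direction = a·(0.7071) + b·(0.7071) = 0.24402.
Apparent dip = arctan|0.24402| = 13.71° (true dip is 19.3°, so apparent ≤ true as expected).

13.71°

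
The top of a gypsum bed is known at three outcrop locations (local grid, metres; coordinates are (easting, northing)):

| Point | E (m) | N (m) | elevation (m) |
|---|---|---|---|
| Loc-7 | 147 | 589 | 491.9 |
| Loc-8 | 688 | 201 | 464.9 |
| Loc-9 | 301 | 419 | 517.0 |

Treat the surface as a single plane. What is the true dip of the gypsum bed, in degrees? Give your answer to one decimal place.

Two edge vectors: Loc-7→Loc-8 = (541, -388, -27), Loc-7→Loc-9 = (154, -170, 25.1).
Normal n = (Loc-7→Loc-8) × (Loc-7→Loc-9) = (-14328.8, -17737.1, -32218).
So ∂z/∂E = −n_x/n_z = −0.44475 and ∂z/∂N = −n_y/n_z = −0.55053.
Gradient magnitude |∇z| = √(a² + b²) = √(0.19780 + 0.30309) = 0.70773.
True dip = arctan(0.70773) = 35.3°, dipping toward NE (azimuth ≈ 039°).

35.3°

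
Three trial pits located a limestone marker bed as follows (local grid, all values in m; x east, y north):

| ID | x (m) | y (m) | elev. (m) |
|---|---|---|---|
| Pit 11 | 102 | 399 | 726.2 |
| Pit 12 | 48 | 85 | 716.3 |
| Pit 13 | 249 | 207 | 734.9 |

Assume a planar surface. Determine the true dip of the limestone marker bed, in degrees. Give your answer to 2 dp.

Let the plane be z = a·x + b·y + c.
Pit 12−Pit 11: −54a − 314b = −9.9;  Pit 13−Pit 11: 147a − 192b = 8.7.
Solving gives a = 0.08196, b = 0.01743.
Gradient magnitude |∇z| = √(a² + b²) = √(0.00672 + 0.00030) = 0.08379.
True dip = arctan(0.08379) = 4.79°, dipping toward WSW (azimuth ≈ 258°).

4.79°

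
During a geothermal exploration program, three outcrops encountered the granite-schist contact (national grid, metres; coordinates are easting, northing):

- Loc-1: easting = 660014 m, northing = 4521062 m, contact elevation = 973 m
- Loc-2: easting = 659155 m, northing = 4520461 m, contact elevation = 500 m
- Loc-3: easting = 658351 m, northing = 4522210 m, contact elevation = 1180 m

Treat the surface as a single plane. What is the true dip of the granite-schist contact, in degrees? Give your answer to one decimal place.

Let the plane be z = a·easting + b·northing + c.
Loc-2−Loc-1: −859a − 601b = −473;  Loc-3−Loc-1: −1663a + 1148b = 207.
Solving gives a = 0.21082, b = 0.48570.
Gradient magnitude |∇z| = √(a² + b²) = √(0.04444 + 0.23591) = 0.52948.
True dip = arctan(0.52948) = 27.9°, dipping toward SSW (azimuth ≈ 203°).

27.9°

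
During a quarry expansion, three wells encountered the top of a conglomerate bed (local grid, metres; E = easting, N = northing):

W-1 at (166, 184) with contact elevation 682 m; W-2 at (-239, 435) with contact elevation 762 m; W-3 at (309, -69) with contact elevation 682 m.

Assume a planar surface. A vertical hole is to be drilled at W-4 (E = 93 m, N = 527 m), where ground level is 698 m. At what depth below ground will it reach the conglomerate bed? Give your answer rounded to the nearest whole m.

Two edge vectors: W-1→W-2 = (-405, 251, 80), W-1→W-3 = (143, -253, 0).
Normal n = (W-1→W-2) × (W-1→W-3) = (20240, 11440, 66572).
So ∂z/∂E = −n_x/n_z = −0.30403 and ∂z/∂N = −n_y/n_z = −0.17184.
Intercept c from W-1: 682 + 50.47 + 31.62 = 764.09.
At (93, 527): z_contact = −28.3 − 90.6 + 764.09 = 645.3 m.
Depth below ground = 698 − 645.3 = 53 m.

53 m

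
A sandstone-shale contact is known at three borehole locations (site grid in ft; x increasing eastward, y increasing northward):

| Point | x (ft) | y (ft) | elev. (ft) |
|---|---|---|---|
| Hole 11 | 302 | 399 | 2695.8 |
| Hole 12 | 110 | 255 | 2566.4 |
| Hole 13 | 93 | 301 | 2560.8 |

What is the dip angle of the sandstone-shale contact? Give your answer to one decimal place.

Two edge vectors: Hole 11→Hole 12 = (-192, -144, -129.4), Hole 11→Hole 13 = (-209, -98, -135).
Normal n = (Hole 11→Hole 12) × (Hole 11→Hole 13) = (6758.8, 1124.6, -11280).
So ∂z/∂x = −n_x/n_z = 0.59918 and ∂z/∂y = −n_y/n_z = 0.09970.
Gradient magnitude |∇z| = √(a² + b²) = √(0.35902 + 0.00994) = 0.60742.
True dip = arctan(0.60742) = 31.3°, dipping toward W (azimuth ≈ 261°).

31.3°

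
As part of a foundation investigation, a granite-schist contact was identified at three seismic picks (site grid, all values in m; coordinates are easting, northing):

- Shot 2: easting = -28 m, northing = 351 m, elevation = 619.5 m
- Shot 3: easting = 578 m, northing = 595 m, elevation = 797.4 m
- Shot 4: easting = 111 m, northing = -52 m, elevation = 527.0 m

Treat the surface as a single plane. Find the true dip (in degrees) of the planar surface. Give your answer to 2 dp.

18.77°

Two edge vectors: Shot 2→Shot 3 = (606, 244, 177.9), Shot 2→Shot 4 = (139, -403, -92.5).
Normal n = (Shot 2→Shot 3) × (Shot 2→Shot 4) = (49123.7, 80783.1, -278134).
So ∂z/∂easting = −n_x/n_z = 0.17662 and ∂z/∂northing = −n_y/n_z = 0.29045.
Gradient magnitude |∇z| = √(a² + b²) = √(0.03119 + 0.08436) = 0.33993.
True dip = arctan(0.33993) = 18.77°, dipping toward SSW (azimuth ≈ 211°).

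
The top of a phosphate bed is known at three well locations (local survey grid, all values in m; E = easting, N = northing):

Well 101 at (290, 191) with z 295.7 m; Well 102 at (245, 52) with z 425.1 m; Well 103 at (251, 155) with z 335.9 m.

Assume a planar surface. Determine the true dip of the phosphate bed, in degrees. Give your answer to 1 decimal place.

Two edge vectors: Well 101→Well 102 = (-45, -139, 129.4), Well 101→Well 103 = (-39, -36, 40.2).
Normal n = (Well 101→Well 102) × (Well 101→Well 103) = (-929.4, -3237.6, -3801).
So ∂z/∂E = −n_x/n_z = −0.24451 and ∂z/∂N = −n_y/n_z = −0.85178.
Gradient magnitude |∇z| = √(a² + b²) = √(0.05979 + 0.72552) = 0.88618.
True dip = arctan(0.88618) = 41.5°, dipping toward NNE (azimuth ≈ 016°).

41.5°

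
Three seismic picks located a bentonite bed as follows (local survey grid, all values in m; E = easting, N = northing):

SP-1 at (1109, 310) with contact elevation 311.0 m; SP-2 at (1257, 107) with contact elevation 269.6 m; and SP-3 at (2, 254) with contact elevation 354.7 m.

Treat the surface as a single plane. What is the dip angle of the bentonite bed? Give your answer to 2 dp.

Let the plane be z = a·E + b·N + c.
SP-2−SP-1: 148a − 203b = −41.4;  SP-3−SP-1: −1107a − 56b = 43.7.
Solving gives a = −0.04802, b = 0.16893.
Gradient magnitude |∇z| = √(a² + b²) = √(0.00231 + 0.02854) = 0.17562.
True dip = arctan(0.17562) = 9.96°, dipping toward SSE (azimuth ≈ 164°).

9.96°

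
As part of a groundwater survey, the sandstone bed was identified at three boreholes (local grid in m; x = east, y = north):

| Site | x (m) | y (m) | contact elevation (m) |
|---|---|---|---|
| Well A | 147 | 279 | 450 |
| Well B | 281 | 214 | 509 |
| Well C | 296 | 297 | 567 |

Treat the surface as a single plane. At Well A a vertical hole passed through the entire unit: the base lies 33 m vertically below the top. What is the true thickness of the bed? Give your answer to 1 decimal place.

24.3 m

Let the plane be z = a·x + b·y + c.
Well B−Well A: 134a − 65b = 59;  Well C−Well A: 149a + 18b = 117.
Solving gives a = 0.71646, b = 0.56931.
|∇z| = √(a²+b²) = 0.91511, so dip δ = arctan(0.91511) = 42.46°.
True thickness = vertical thickness × cos δ = 33 × cos 42.46° = 24.3 m.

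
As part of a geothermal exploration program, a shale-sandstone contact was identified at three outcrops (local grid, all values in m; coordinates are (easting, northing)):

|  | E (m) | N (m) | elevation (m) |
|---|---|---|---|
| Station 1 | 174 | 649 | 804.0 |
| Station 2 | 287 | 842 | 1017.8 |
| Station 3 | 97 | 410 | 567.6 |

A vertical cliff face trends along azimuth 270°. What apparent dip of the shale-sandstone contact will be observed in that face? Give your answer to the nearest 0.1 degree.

Let the plane be z = a·E + b·N + c.
Station 2−Station 1: 113a + 193b = 213.8;  Station 3−Station 1: −77a − 239b = −236.4.
Solving gives a = 0.45060, b = 0.84395.
Unit vector along 270° is (sin 270°, cos 270°) = (-1.0000, -0.0000).
Slope in that direction = a·(-1.0000) + b·(-0.0000) = −0.45060.
Apparent dip = arctan|0.45060| = 24.3° (true dip is 43.7°, so apparent ≤ true as expected).

24.3°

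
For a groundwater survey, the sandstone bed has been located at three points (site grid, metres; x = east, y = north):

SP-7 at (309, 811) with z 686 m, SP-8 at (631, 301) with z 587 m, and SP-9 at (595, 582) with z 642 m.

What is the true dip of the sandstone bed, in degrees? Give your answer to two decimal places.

11.10°

Two edge vectors: SP-7→SP-8 = (322, -510, -99), SP-7→SP-9 = (286, -229, -44).
Normal n = (SP-7→SP-8) × (SP-7→SP-9) = (-231, -14146, 72122).
So ∂z/∂x = −n_x/n_z = 0.00320 and ∂z/∂y = −n_y/n_z = 0.19614.
Gradient magnitude |∇z| = √(a² + b²) = √(0.00001 + 0.03847) = 0.19617.
True dip = arctan(0.19617) = 11.10°, dipping toward S (azimuth ≈ 181°).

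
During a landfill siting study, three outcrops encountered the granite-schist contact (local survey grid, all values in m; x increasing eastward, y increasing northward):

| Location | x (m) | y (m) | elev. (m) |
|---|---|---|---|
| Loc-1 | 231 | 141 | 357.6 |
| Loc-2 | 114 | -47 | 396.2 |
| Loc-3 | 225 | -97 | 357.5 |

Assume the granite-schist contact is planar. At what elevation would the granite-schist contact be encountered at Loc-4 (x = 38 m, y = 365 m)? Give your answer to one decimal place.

Two edge vectors: Loc-1→Loc-2 = (-117, -188, 38.6), Loc-1→Loc-3 = (-6, -238, -0.1).
Normal n = (Loc-1→Loc-2) × (Loc-1→Loc-3) = (9205.6, -243.3, 26718).
So ∂z/∂x = −n_x/n_z = −0.34455 and ∂z/∂y = −n_y/n_z = 0.00911.
Intercept c from Loc-1: 357.6 + 79.59 − 1.28 = 435.91.
At (38, 365): z = −13.1 + 3.3 + 435.91 = 426.1 m.

426.1 m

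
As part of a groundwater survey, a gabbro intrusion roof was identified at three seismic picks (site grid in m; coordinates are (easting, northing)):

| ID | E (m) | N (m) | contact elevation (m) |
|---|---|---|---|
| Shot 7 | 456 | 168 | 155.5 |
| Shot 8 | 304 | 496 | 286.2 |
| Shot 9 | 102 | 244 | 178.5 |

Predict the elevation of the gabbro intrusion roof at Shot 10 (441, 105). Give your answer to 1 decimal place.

129.4 m

Let the plane be z = a·E + b·N + c.
Shot 8−Shot 7: −152a + 328b = 130.7;  Shot 9−Shot 7: −354a + 76b = 23.
Solving gives a = 0.02285, b = 0.40906.
Then c = 155.5 − a·456 − b·168 = 76.36.
At (441, 105): z = 10.1 + 43.0 + 76.36 = 129.4 m.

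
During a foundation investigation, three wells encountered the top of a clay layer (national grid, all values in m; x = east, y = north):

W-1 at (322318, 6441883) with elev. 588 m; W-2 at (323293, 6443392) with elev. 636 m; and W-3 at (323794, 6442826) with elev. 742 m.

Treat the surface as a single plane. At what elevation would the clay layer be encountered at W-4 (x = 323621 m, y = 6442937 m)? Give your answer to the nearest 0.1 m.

710.5 m

Two edge vectors: W-1→W-2 = (975, 1509, 48), W-1→W-3 = (1476, 943, 154).
Normal n = (W-1→W-2) × (W-1→W-3) = (187122, -79302, -1307859).
So ∂z/∂x = −n_x/n_z = 0.143075056 and ∂z/∂y = −n_y/n_z = −0.060634977.
Intercept c from W-1: 588 − 46115.67 + 390603.43 = 345075.76.
At (323621, 6442937): z = 46302.1 − 390667.3 + 345075.76 = 710.5 m.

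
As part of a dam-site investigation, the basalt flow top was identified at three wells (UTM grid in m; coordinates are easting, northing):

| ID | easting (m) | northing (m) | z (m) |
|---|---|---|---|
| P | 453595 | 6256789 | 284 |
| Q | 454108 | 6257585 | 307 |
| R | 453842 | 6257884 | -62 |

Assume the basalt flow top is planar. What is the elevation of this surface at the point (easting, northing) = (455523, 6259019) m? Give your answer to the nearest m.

Two edge vectors: P→Q = (513, 796, 23), P→R = (247, 1095, -346).
Normal n = (P→Q) × (P→R) = (-300601, 183179, 365123).
So ∂z/∂easting = −n_x/n_z = 0.82328695 and ∂z/∂northing = −n_y/n_z = −0.50169121.
Intercept c from P: 284 − 373438.84 + 3138976.05 = 2765821.21.
At (455523, 6259019): z = 375026.1 − 3140094.8 + 2765821.21 = 752.5 m.

753 m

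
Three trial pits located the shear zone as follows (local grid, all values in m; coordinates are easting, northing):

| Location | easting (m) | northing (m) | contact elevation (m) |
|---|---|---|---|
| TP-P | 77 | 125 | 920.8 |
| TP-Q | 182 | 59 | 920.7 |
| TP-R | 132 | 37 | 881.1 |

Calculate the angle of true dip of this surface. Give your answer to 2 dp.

Let the plane be z = a·easting + b·northing + c.
TP-Q−TP-P: 105a − 66b = −0.1;  TP-R−TP-P: 55a − 88b = −39.7.
Solving gives a = 0.46549, b = 0.74207.
Gradient magnitude |∇z| = √(a² + b²) = √(0.21668 + 0.55066) = 0.87598.
True dip = arctan(0.87598) = 41.22°, dipping toward SSW (azimuth ≈ 212°).

41.22°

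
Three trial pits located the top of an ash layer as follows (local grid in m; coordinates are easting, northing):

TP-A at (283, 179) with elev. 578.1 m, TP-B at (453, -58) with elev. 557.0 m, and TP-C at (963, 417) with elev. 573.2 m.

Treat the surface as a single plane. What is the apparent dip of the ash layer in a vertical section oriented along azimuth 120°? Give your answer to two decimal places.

3.44°

Let the plane be z = a·easting + b·northing + c.
TP-B−TP-A: 170a − 237b = −21.1;  TP-C−TP-A: 680a + 238b = −4.9.
Solving gives a = −0.03067, b = 0.06703.
Unit vector along 120° is (sin 120°, cos 120°) = (0.8660, -0.5000).
Slope in that direction = a·(0.8660) + b·(-0.5000) = −0.06007.
Apparent dip = arctan|0.06007| = 3.44° (true dip is 4.2°, so apparent ≤ true as expected).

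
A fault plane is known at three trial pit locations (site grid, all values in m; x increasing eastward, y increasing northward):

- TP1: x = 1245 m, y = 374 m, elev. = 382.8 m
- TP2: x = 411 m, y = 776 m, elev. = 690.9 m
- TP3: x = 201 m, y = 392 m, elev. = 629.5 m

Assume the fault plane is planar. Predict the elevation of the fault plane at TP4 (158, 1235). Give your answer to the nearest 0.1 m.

880.9 m

Two edge vectors: TP1→TP2 = (-834, 402, 308.1), TP1→TP3 = (-1044, 18, 246.7).
Normal n = (TP1→TP2) × (TP1→TP3) = (93627.6, -115908.6, 404676).
So ∂z/∂x = −n_x/n_z = −0.231364 and ∂z/∂y = −n_y/n_z = 0.286423.
Intercept c from TP1: 382.8 + 288.05 − 107.12 = 563.73.
At (158, 1235): z = −36.6 + 353.7 + 563.73 = 880.9 m.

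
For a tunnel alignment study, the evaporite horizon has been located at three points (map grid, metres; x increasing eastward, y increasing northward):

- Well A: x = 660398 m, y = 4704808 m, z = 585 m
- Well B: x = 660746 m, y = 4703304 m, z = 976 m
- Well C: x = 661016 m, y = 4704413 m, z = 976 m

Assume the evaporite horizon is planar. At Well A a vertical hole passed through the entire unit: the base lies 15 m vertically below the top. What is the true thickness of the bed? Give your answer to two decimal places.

13.07 m

Let the plane be z = a·x + b·y + c.
Well B−Well A: 348a − 1504b = 391;  Well C−Well A: 618a − 395b = 391.
Solving gives a = 0.54749, b = −0.13329.
|∇z| = √(a²+b²) = 0.56348, so dip δ = arctan(0.56348) = 29.40°.
True thickness = vertical thickness × cos δ = 15 × cos 29.40° = 13.07 m.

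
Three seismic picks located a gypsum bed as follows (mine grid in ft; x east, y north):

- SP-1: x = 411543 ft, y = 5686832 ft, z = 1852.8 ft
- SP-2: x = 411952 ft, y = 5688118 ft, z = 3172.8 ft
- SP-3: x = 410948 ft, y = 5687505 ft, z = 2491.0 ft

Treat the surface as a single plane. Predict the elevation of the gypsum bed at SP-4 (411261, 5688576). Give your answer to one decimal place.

Let the plane be z = a·x + b·y + c.
SP-2−SP-1: 409a + 1286b = 1320;  SP-3−SP-1: −595a + 673b = 638.2.
Solving gives a = 0.065006771, b = 1.005763787.
Then c = 1852.8 − a·411543 − b·5686832 = −5744509.97.
At (411261, 5688576): z = 26734.7 + 5721363.7 − 5744509.97 = 3588.5 ft.

3588.5 ft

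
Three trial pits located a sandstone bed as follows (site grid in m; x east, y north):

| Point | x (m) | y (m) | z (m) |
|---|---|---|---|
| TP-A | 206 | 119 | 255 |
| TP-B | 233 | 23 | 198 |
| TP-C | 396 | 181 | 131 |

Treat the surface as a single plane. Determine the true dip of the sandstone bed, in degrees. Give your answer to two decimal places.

40.74°

Two edge vectors: TP-A→TP-B = (27, -96, -57), TP-A→TP-C = (190, 62, -124).
Normal n = (TP-A→TP-B) × (TP-A→TP-C) = (15438, -7482, 19914).
So ∂z/∂x = −n_x/n_z = −0.77523 and ∂z/∂y = −n_y/n_z = 0.37572.
Gradient magnitude |∇z| = √(a² + b²) = √(0.60099 + 0.14116) = 0.86148.
True dip = arctan(0.86148) = 40.74°, dipping toward ESE (azimuth ≈ 116°).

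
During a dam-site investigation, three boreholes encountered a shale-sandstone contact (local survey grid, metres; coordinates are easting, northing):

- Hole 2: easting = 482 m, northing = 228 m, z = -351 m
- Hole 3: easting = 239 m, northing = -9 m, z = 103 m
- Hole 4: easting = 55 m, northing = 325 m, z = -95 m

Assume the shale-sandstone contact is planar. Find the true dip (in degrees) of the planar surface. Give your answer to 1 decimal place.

53.4°

Let the plane be z = a·easting + b·northing + c.
Hole 3−Hole 2: −243a − 237b = 454;  Hole 4−Hole 2: −427a + 97b = 256.
Solving gives a = −0.83922, b = −1.05514.
Gradient magnitude |∇z| = √(a² + b²) = √(0.70430 + 1.11332) = 1.34819.
True dip = arctan(1.34819) = 53.4°, dipping toward NE (azimuth ≈ 038°).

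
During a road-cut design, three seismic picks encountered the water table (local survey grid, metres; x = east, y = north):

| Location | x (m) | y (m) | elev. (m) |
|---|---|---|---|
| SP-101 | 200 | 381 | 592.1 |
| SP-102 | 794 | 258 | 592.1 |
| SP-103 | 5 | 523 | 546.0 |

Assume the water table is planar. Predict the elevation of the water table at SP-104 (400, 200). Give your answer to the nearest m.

Two edge vectors: SP-101→SP-102 = (594, -123, 0), SP-101→SP-103 = (-195, 142, -46.1).
Normal n = (SP-101→SP-102) × (SP-101→SP-103) = (5670.3, 27383.4, 60363).
So ∂z/∂x = −n_x/n_z = −0.09394 and ∂z/∂y = −n_y/n_z = −0.45365.
Intercept c from SP-101: 592.1 + 18.79 + 172.84 = 783.73.
At (400, 200): z = −37.6 − 90.7 + 783.73 = 655.4 m.

655 m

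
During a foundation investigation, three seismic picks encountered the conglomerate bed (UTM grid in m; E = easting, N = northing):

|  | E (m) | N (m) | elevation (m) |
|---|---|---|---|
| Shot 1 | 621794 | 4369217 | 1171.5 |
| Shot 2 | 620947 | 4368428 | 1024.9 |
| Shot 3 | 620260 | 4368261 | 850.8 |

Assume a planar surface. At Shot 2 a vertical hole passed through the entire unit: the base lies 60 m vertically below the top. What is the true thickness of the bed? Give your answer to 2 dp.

57.39 m

Two edge vectors: Shot 1→Shot 2 = (-847, -789, -146.6), Shot 1→Shot 3 = (-1534, -956, -320.7).
Normal n = (Shot 1→Shot 2) × (Shot 1→Shot 3) = (112882.7, -46748.5, -400594).
So ∂z/∂E = −n_x/n_z = 0.28179 and ∂z/∂N = −n_y/n_z = −0.11670.
|∇z| = √(a²+b²) = 0.30500, so dip δ = arctan(0.30500) = 16.96°.
True thickness = vertical thickness × cos δ = 60 × cos 16.96° = 57.39 m.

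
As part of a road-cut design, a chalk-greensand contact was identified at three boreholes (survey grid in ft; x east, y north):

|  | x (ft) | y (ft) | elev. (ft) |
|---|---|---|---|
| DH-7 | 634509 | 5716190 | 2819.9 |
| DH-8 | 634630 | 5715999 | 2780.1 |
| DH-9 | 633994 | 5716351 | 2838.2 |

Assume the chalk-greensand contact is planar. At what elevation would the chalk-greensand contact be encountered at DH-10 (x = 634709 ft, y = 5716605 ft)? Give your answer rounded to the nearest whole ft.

2923 ft

Two edge vectors: DH-7→DH-8 = (121, -191, -39.8), DH-7→DH-9 = (-515, 161, 18.3).
Normal n = (DH-7→DH-8) × (DH-7→DH-9) = (2912.5, 18282.7, -78884).
So ∂z/∂x = −n_x/n_z = 0.03692130 and ∂z/∂y = −n_y/n_z = 0.23176690.
Intercept c from DH-7: 2819.9 − 23426.90 − 1324823.63 = −1345430.62.
At (634709, 5716605): z = 23434.3 + 1324919.8 − 1345430.62 = 2923.5 ft.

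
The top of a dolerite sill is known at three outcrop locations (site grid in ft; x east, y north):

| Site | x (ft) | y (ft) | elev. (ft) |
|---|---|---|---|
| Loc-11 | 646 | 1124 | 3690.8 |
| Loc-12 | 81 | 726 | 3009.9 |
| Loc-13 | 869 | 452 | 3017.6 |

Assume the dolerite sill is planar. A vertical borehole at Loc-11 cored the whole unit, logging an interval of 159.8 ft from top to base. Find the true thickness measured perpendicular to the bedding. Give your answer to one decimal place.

102.0 ft

Let the plane be z = a·x + b·y + c.
Loc-12−Loc-11: −565a − 398b = −680.9;  Loc-13−Loc-11: 223a − 672b = −673.2.
Solving gives a = 0.40482, b = 1.13612.
|∇z| = √(a²+b²) = 1.20609, so dip δ = arctan(1.20609) = 50.34°.
True thickness = vertical thickness × cos δ = 159.8 × cos 50.34° = 102.0 ft.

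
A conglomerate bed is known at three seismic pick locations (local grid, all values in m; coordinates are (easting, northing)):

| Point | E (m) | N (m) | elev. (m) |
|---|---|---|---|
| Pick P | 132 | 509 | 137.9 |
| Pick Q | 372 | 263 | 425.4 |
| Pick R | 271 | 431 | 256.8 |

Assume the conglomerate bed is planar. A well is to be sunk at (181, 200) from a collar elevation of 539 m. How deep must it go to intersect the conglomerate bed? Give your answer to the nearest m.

Let the plane be z = a·E + b·N + c.
Pick Q−Pick P: 240a − 246b = 287.5;  Pick R−Pick P: 139a − 78b = 118.9.
Solving gives a = 0.44102, b = −0.73843.
Then c = 137.9 − a·132 − b·509 = 455.55.
At (181, 200): z_contact = 79.8 − 147.7 + 455.55 = 387.7 m.
Depth below ground = 539 − 387.7 = 151 m.

151 m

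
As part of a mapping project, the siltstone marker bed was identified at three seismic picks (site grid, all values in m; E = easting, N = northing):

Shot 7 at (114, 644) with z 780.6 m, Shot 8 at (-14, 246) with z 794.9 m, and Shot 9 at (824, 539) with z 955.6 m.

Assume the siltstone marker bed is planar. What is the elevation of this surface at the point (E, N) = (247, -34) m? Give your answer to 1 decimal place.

885.8 m

Two edge vectors: Shot 7→Shot 8 = (-128, -398, 14.3), Shot 7→Shot 9 = (710, -105, 175).
Normal n = (Shot 7→Shot 8) × (Shot 7→Shot 9) = (-68148.5, 32553, 296020).
So ∂z/∂E = −n_x/n_z = 0.23022 and ∂z/∂N = −n_y/n_z = −0.10997.
Intercept c from Shot 7: 780.6 − 26.24 + 70.82 = 825.18.
At (247, -34): z = 56.9 + 3.7 + 825.18 = 885.8 m.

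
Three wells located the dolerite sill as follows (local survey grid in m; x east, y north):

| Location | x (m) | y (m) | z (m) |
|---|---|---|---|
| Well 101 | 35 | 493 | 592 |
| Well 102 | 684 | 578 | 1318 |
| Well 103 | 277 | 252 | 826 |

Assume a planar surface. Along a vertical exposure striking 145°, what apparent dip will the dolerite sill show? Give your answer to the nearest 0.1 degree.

Let the plane be z = a·x + b·y + c.
Well 102−Well 101: 649a + 85b = 726;  Well 103−Well 101: 242a − 241b = 234.
Solving gives a = 1.10101, b = 0.13463.
Unit vector along 145° is (sin 145°, cos 145°) = (0.5736, -0.8192).
Slope in that direction = a·(0.5736) + b·(-0.8192) = 0.52124.
Apparent dip = arctan|0.52124| = 27.5° (true dip is 48.0°, so apparent ≤ true as expected).

27.5°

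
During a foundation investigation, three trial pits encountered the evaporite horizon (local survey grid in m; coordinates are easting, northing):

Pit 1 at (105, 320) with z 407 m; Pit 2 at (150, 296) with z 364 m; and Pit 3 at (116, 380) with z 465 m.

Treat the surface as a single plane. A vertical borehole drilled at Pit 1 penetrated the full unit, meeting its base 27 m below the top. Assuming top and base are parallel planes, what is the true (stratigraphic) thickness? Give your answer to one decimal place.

Let the plane be z = a·easting + b·northing + c.
Pit 2−Pit 1: 45a − 24b = −43;  Pit 3−Pit 1: 11a + 60b = 58.
Solving gives a = −0.40081, b = 1.04015.
|∇z| = √(a²+b²) = 1.11470, so dip δ = arctan(1.11470) = 48.10°.
True thickness = vertical thickness × cos δ = 27 × cos 48.10° = 18.0 m.

18.0 m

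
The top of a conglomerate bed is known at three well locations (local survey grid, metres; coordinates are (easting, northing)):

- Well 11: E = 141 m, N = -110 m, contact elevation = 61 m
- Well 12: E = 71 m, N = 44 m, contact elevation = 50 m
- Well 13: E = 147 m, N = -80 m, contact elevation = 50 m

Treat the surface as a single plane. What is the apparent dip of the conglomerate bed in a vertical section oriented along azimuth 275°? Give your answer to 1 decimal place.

Let the plane be z = a·E + b·N + c.
Well 12−Well 11: −70a + 154b = −11;  Well 13−Well 11: 6a + 30b = −11.
Solving gives a = −0.45106, b = −0.27646.
Unit vector along 275° is (sin 275°, cos 275°) = (-0.9962, 0.0872).
Slope in that direction = a·(-0.9962) + b·(0.0872) = 0.42525.
Apparent dip = arctan|0.42525| = 23.0° (true dip is 27.9°, so apparent ≤ true as expected).

23.0°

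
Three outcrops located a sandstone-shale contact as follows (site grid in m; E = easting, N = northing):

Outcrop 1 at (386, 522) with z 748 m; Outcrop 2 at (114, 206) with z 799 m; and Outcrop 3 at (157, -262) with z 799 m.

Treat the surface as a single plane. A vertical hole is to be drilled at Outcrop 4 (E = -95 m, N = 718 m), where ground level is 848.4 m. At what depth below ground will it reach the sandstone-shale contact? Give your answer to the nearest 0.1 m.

Two edge vectors: Outcrop 1→Outcrop 2 = (-272, -316, 51), Outcrop 1→Outcrop 3 = (-229, -784, 51).
Normal n = (Outcrop 1→Outcrop 2) × (Outcrop 1→Outcrop 3) = (23868, 2193, 140884).
So ∂z/∂E = −n_x/n_z = −0.16942 and ∂z/∂N = −n_y/n_z = −0.01557.
Intercept c from Outcrop 1: 748 + 65.39 + 8.13 = 821.52.
At (-95, 718): z_contact = 16.09 − 11.18 + 821.52 = 826.44 m.
Depth below ground = 848.4 − 826.44 = 22.0 m.

22.0 m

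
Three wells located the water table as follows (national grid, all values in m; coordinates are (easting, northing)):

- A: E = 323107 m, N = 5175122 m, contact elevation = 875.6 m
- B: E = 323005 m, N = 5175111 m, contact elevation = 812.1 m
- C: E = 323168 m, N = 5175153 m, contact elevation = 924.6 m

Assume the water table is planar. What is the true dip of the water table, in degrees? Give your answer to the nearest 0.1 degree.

36.1°

Let the plane be z = a·E + b·N + c.
B−A: −102a − 11b = −63.5;  C−A: 61a + 31b = 49.
Solving gives a = 0.57387, b = 0.45143.
Gradient magnitude |∇z| = √(a² + b²) = √(0.32932 + 0.20378) = 0.73014.
True dip = arctan(0.73014) = 36.1°, dipping toward SW (azimuth ≈ 232°).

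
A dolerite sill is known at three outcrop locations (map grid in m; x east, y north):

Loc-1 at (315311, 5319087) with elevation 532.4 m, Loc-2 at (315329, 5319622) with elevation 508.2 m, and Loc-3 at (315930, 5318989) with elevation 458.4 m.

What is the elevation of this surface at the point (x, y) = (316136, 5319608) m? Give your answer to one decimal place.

407.1 m

Let the plane be z = a·x + b·y + c.
Loc-2−Loc-1: 18a + 535b = −24.2;  Loc-3−Loc-1: 619a − 98b = −74.
Solving gives a = −0.126037684, b = −0.040993125.
Then c = 532.4 − a·315311 − b·5319087 = 258319.46.
At (316136, 5319608): z = −39845.0 − 218067.4 + 258319.46 = 407.1 m.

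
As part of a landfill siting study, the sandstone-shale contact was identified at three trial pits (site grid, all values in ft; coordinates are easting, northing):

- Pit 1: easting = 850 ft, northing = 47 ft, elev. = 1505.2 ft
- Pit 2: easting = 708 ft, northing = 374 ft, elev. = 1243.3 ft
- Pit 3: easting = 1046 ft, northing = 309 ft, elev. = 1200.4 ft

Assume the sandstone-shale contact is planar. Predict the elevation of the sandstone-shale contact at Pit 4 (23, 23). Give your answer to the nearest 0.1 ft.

Two edge vectors: Pit 1→Pit 2 = (-142, 327, -261.9), Pit 1→Pit 3 = (196, 262, -304.8).
Normal n = (Pit 1→Pit 2) × (Pit 1→Pit 3) = (-31051.8, -94614, -101296).
So ∂z/∂easting = −n_x/n_z = −0.306545 and ∂z/∂northing = −n_y/n_z = −0.934035.
Intercept c from Pit 1: 1505.2 + 260.56 + 43.90 = 1809.66.
At (23, 23): z = −7.1 − 21.5 + 1809.66 = 1781.1 ft.

1781.1 ft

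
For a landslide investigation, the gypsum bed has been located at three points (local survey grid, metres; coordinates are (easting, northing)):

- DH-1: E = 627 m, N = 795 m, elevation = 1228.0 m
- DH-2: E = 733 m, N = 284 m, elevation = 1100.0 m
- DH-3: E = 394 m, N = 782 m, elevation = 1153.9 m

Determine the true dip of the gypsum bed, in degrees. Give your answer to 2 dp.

Two edge vectors: DH-1→DH-2 = (106, -511, -128), DH-1→DH-3 = (-233, -13, -74.1).
Normal n = (DH-1→DH-2) × (DH-1→DH-3) = (36201.1, 37678.6, -120441).
So ∂z/∂E = −n_x/n_z = 0.30057 and ∂z/∂N = −n_y/n_z = 0.31284.
Gradient magnitude |∇z| = √(a² + b²) = √(0.09034 + 0.09787) = 0.43383.
True dip = arctan(0.43383) = 23.45°, dipping toward SW (azimuth ≈ 224°).

23.45°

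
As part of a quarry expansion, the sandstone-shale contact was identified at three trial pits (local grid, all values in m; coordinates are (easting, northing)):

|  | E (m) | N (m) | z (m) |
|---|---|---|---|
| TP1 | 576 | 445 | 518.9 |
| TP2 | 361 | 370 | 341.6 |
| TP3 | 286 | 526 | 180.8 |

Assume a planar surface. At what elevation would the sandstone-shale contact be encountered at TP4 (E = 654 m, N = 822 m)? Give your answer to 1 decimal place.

393.2 m

Two edge vectors: TP1→TP2 = (-215, -75, -177.3), TP1→TP3 = (-290, 81, -338.1).
Normal n = (TP1→TP2) × (TP1→TP3) = (39718.8, -21274.5, -39165).
So ∂z/∂E = −n_x/n_z = 1.01414 and ∂z/∂N = −n_y/n_z = −0.54320.
Intercept c from TP1: 518.9 − 584.14 + 241.72 = 176.48.
At (654, 822): z = 663.2 − 446.5 + 176.48 = 393.2 m.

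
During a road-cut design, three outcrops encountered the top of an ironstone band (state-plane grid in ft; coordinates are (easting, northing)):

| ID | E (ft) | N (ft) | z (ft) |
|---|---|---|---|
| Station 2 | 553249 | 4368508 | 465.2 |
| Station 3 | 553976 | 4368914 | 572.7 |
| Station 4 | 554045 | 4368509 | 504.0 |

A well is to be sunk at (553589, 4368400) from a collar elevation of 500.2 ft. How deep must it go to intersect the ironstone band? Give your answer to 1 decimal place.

37.7 ft

Let the plane be z = a·E + b·N + c.
Station 3−Station 2: 727a + 406b = 107.5;  Station 4−Station 2: 796a + 1b = 38.8.
Solving gives a = 0.048520231, b = 0.177896039.
Then c = 465.2 − a·553249 − b·4368508 = −803518.84.
At (553589, 4368400): z_contact = 26860.27 + 777121.06 − 803518.84 = 462.48 ft.
Depth below ground = 500.2 − 462.48 = 37.7 ft.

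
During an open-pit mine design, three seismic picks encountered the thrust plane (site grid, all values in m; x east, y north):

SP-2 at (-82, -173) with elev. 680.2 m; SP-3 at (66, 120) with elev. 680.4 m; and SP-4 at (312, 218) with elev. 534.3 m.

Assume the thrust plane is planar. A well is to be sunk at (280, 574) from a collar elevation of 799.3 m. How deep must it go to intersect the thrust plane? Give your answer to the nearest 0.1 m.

107.2 m

Two edge vectors: SP-2→SP-3 = (148, 293, 0.2), SP-2→SP-4 = (394, 391, -145.9).
Normal n = (SP-2→SP-3) × (SP-2→SP-4) = (-42826.9, 21672, -57574).
So ∂z/∂x = −n_x/n_z = −0.74386 and ∂z/∂y = −n_y/n_z = 0.37642.
Intercept c from SP-2: 680.2 − 61.00 + 65.12 = 684.32.
At (280, 574): z_contact = −208.28 + 216.07 + 684.32 = 692.11 m.
Depth below ground = 799.3 − 692.11 = 107.2 m.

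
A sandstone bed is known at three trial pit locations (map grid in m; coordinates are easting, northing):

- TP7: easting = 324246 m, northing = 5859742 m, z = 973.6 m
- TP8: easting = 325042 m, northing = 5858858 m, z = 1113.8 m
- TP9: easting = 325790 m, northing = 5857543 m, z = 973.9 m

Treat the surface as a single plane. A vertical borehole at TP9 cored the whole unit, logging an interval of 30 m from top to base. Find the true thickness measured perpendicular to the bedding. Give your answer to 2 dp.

Let the plane be z = a·easting + b·northing + c.
TP8−TP7: 796a − 884b = 140.2;  TP9−TP7: 1544a − 2199b = 0.3.
Solving gives a = 0.79904, b = 0.56090.
|∇z| = √(a²+b²) = 0.97625, so dip δ = arctan(0.97625) = 44.31°.
True thickness = vertical thickness × cos δ = 30 × cos 44.31° = 21.47 m.

21.47 m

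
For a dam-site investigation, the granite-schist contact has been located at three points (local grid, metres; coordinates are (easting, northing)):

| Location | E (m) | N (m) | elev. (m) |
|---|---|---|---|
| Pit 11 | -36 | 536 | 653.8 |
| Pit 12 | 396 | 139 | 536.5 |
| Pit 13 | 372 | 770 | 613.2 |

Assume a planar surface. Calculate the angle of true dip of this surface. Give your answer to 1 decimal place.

11.4°

Two edge vectors: Pit 11→Pit 12 = (432, -397, -117.3), Pit 11→Pit 13 = (408, 234, -40.6).
Normal n = (Pit 11→Pit 12) × (Pit 11→Pit 13) = (43566.4, -30319.2, 263064).
So ∂z/∂E = −n_x/n_z = −0.16561 and ∂z/∂N = −n_y/n_z = 0.11525.
Gradient magnitude |∇z| = √(a² + b²) = √(0.02743 + 0.01328) = 0.20177.
True dip = arctan(0.20177) = 11.4°, dipping toward SE (azimuth ≈ 125°).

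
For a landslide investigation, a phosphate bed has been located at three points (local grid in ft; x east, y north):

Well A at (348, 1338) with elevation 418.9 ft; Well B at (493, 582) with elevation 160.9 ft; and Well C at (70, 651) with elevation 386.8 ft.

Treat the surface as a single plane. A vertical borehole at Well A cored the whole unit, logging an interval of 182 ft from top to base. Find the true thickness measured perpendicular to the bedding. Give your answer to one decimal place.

Let the plane be z = a·x + b·y + c.
Well B−Well A: 145a − 756b = −258;  Well C−Well A: −278a − 687b = −32.1.
Solving gives a = −0.49382, b = 0.24655.
|∇z| = √(a²+b²) = 0.55195, so dip δ = arctan(0.55195) = 28.90°.
True thickness = vertical thickness × cos δ = 182 × cos 28.90° = 159.3 ft.

159.3 ft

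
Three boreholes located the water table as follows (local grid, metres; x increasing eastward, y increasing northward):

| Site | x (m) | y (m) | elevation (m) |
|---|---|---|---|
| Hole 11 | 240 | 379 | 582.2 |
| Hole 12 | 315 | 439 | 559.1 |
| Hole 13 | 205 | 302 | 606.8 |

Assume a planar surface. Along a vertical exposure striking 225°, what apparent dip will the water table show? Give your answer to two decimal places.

14.45°

Let the plane be z = a·x + b·y + c.
Hole 12−Hole 11: 75a + 60b = −23.1;  Hole 13−Hole 11: −35a − 77b = 24.6.
Solving gives a = −0.08237, b = −0.28204.
Unit vector along 225° is (sin 225°, cos 225°) = (-0.7071, -0.7071).
Slope in that direction = a·(-0.7071) + b·(-0.7071) = 0.25768.
Apparent dip = arctan|0.25768| = 14.45° (true dip is 16.4°, so apparent ≤ true as expected).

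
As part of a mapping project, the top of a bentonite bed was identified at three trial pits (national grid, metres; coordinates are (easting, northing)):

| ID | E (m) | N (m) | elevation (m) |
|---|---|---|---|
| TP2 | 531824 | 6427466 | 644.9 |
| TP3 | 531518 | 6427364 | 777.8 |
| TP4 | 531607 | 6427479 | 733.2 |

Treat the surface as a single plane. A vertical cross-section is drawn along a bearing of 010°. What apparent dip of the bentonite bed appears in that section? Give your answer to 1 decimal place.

8.0°

Let the plane be z = a·E + b·N + c.
TP3−TP2: −306a − 102b = 132.9;  TP4−TP2: −217a + 13b = 88.3.
Solving gives a = −0.41109, b = −0.06968.
Unit vector along 010° is (sin 10°, cos 10°) = (0.1736, 0.9848).
Slope in that direction = a·(0.1736) + b·(0.9848) = −0.14001.
Apparent dip = arctan|0.14001| = 8.0° (true dip is 22.6°, so apparent ≤ true as expected).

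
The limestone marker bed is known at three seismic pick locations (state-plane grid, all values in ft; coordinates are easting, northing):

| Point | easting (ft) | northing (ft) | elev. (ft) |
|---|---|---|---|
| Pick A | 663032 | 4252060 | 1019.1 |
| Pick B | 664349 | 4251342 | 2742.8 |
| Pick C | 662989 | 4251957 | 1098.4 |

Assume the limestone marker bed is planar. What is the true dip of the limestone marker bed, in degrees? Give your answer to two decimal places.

52.30°

Two edge vectors: Pick A→Pick B = (1317, -718, 1723.7), Pick A→Pick C = (-43, -103, 79.3).
Normal n = (Pick A→Pick B) × (Pick A→Pick C) = (120603.7, -178557.2, -166525).
So ∂z/∂easting = −n_x/n_z = 0.72424 and ∂z/∂northing = −n_y/n_z = −1.07225.
Gradient magnitude |∇z| = √(a² + b²) = √(0.52452 + 1.14973) = 1.29393.
True dip = arctan(1.29393) = 52.30°, dipping toward NW (azimuth ≈ 326°).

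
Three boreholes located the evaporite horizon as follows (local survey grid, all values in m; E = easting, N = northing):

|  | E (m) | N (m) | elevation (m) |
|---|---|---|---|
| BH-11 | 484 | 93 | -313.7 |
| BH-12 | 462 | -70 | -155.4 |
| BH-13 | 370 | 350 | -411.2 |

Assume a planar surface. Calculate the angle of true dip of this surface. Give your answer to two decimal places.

Two edge vectors: BH-11→BH-12 = (-22, -163, 158.3), BH-11→BH-13 = (-114, 257, -97.5).
Normal n = (BH-11→BH-12) × (BH-11→BH-13) = (-24790.6, -20191.2, -24236).
So ∂z/∂E = −n_x/n_z = −1.02288 and ∂z/∂N = −n_y/n_z = −0.83311.
Gradient magnitude |∇z| = √(a² + b²) = √(1.04629 + 0.69407) = 1.31923.
True dip = arctan(1.31923) = 52.84°, dipping toward NE (azimuth ≈ 051°).

52.84°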